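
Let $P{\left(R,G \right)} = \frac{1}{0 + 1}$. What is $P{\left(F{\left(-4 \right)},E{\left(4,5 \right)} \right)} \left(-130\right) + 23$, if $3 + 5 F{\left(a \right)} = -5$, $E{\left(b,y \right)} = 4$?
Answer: $-107$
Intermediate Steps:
$F{\left(a \right)} = - \frac{8}{5}$ ($F{\left(a \right)} = - \frac{3}{5} + \frac{1}{5} \left(-5\right) = - \frac{3}{5} - 1 = - \frac{8}{5}$)
$P{\left(R,G \right)} = 1$ ($P{\left(R,G \right)} = 1^{-1} = 1$)
$P{\left(F{\left(-4 \right)},E{\left(4,5 \right)} \right)} \left(-130\right) + 23 = 1 \left(-130\right) + 23 = -130 + 23 = -107$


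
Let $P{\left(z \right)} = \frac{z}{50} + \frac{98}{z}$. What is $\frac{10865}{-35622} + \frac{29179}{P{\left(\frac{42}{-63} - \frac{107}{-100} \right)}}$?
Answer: $\frac{1881745399395535}{15709823541702} \approx 119.78$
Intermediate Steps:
$P{\left(z \right)} = \frac{98}{z} + \frac{z}{50}$ ($P{\left(z \right)} = z \frac{1}{50} + \frac{98}{z} = \frac{z}{50} + \frac{98}{z} = \frac{98}{z} + \frac{z}{50}$)
$\frac{10865}{-35622} + \frac{29179}{P{\left(\frac{42}{-63} - \frac{107}{-100} \right)}} = \frac{10865}{-35622} + \frac{29179}{\frac{98}{\frac{42}{-63} - \frac{107}{-100}} + \frac{\frac{42}{-63} - \frac{107}{-100}}{50}} = 10865 \left(- \frac{1}{35622}\right) + \frac{29179}{\frac{98}{42 \left(- \frac{1}{63}\right) - - \frac{107}{100}} + \frac{42 \left(- \frac{1}{63}\right) - - \frac{107}{100}}{50}} = - \frac{10865}{35622} + \frac{29179}{\frac{98}{- \frac{2}{3} + \frac{107}{100}} + \frac{- \frac{2}{3} + \frac{107}{100}}{50}} = - \frac{10865}{35622} + \frac{29179}{\frac{98}{\frac{121}{300}} + \frac{1}{50} \cdot \frac{121}{300}} = - \frac{10865}{35622} + \frac{29179}{98 \cdot \frac{300}{121} + \frac{121}{15000}} = - \frac{10865}{35622} + \frac{29179}{\frac{29400}{121} + \frac{121}{15000}} = - \frac{10865}{35622} + \frac{29179}{\frac{441014641}{1815000}} = - \frac{10865}{35622} + 29179 \cdot \frac{1815000}{441014641} = - \frac{10865}{35622} + \frac{52959885000}{441014641} = \frac{1881745399395535}{15709823541702}$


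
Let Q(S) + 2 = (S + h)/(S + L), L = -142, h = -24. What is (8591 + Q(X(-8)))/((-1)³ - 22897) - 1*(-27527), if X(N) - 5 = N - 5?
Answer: 47272849259/1717350 ≈ 27527.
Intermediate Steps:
X(N) = N (X(N) = 5 + (N - 5) = 5 + (-5 + N) = N)
Q(S) = -2 + (-24 + S)/(-142 + S) (Q(S) = -2 + (S - 24)/(S - 142) = -2 + (-24 + S)/(-142 + S))
(8591 + Q(X(-8)))/((-1)³ - 22897) - 1*(-27527) = (8591 + (260 - 1*(-8))/(-142 - 8))/((-1)³ - 22897) - 1*(-27527) = (8591 + (260 + 8)/(-150))/(-1 - 22897) + 27527 = (8591 - 1/150*268)/(-22898) + 27527 = (8591 - 134/75)*(-1/22898) + 27527 = (644191/75)*(-1/22898) + 27527 = -644191/1717350 + 27527 = 47272849259/1717350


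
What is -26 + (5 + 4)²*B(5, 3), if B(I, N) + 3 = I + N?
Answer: 379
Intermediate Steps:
B(I, N) = -3 + I + N (B(I, N) = -3 + (I + N) = -3 + I + N)
-26 + (5 + 4)²*B(5, 3) = -26 + (5 + 4)²*(-3 + 5 + 3) = -26 + 9²*5 = -26 + 81*5 = -26 + 405 = 379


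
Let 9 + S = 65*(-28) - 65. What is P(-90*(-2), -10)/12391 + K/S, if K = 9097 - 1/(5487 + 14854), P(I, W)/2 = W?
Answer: -1146813440398/238686928457 ≈ -4.8047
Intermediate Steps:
P(I, W) = 2*W
K = 185042076/20341 (K = 9097 - 1/20341 = 185042076/20341 ≈ 9097.0)
S = -1894 (S = -9 + (65*(-28) - 65) = -9 + (-1820 - 65) = -9 - 1885 = -1894)
P(-90*(-2), -10)/12391 + K/S = (2*(-10))/12391 + (185042076/20341)/(-1894) = -20*1/12391 + (185042076/20341)*(-1/1894) = -20/12391 - 92521038/19262927 = -1146813440398/238686928457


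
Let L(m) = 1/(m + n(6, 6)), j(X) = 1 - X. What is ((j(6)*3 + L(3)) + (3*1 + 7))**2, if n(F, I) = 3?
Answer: 841/36 ≈ 23.361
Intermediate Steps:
L(m) = 1/(3 + m) (L(m) = 1/(m + 3) = 1/(3 + m))
((j(6)*3 + L(3)) + (3*1 + 7))**2 = (((1 - 1*6)*3 + 1/(3 + 3)) + (3*1 + 7))**2 = (((1 - 6)*3 + 1/6) + (3 + 7))**2 = ((-5*3 + 1/6) + 10)**2 = ((-15 + 1/6) + 10)**2 = (-89/6 + 10)**2 = (-29/6)**2 = 841/36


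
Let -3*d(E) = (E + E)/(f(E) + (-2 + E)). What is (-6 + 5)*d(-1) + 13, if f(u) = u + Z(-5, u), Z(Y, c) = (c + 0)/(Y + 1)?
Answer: 593/45 ≈ 13.178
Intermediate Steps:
Z(Y, c) = c/(1 + Y)
f(u) = 3*u/4 (f(u) = u + u/(1 - 5) = u + u/(-4) = u + u*(-¼) = u - u/4 = 3*u/4)
d(E) = -2*E/(3*(-2 + 7*E/4)) (d(E) = -(E + E)/(3*(3*E/4 + (-2 + E))) = -2*E/(3*(-2 + 7*E/4)))
(-6 + 5)*d(-1) + 13 = (-6 + 5)*(-8*(-1)/(-24 + 21*(-1))) + 13 = -(-8)*(-1)/(-24 - 21) + 13 = -(-8)*(-1)/(-45) + 13 = -(-8)*(-1)*(-1)/45 + 13 = -1*(-8/45) + 13 = 8/45 + 13 = 593/45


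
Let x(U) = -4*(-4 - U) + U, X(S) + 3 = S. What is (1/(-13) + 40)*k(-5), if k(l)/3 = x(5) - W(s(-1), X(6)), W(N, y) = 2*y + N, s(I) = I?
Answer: 56052/13 ≈ 4311.7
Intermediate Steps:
X(S) = -3 + S
W(N, y) = N + 2*y
x(U) = 16 + 5*U (x(U) = (16 + 4*U) + U = 16 + 5*U)
k(l) = 108 (k(l) = 3*((16 + 5*5) - (-1 + 2*(-3 + 6))) = 3*((16 + 25) - (-1 + 2*3)) = 3*(41 - (-1 + 6)) = 3*(41 - 1*5) = 3*(41 - 5) = 3*36 = 108)
(1/(-13) + 40)*k(-5) = (1/(-13) + 40)*108 = (-1/13 + 40)*108 = (519/13)*108 = 56052/13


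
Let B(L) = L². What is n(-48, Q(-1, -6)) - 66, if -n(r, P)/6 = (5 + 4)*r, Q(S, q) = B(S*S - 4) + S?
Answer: 2526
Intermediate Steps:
Q(S, q) = S + (-4 + S²)² (Q(S, q) = (S*S - 4)² + S = (S² - 4)² + S = (-4 + S²)² + S = S + (-4 + S²)²)
n(r, P) = -54*r (n(r, P) = -6*(5 + 4)*r = -54*r)
n(-48, Q(-1, -6)) - 66 = -54*(-48) - 66 = 2592 - 66 = 2526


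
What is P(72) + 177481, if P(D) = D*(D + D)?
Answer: 187849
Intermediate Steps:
P(D) = 2*D² (P(D) = D*(2*D) = 2*D²)
P(72) + 177481 = 2*72² + 177481 = 2*5184 + 177481 = 10368 + 177481 = 187849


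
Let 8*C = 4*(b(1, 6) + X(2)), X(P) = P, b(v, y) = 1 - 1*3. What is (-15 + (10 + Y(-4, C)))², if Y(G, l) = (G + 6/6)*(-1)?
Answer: 4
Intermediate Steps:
b(v, y) = -2 (b(v, y) = 1 - 3 = -2)
C = 0 (C = (4*(-2 + 2))/8 = (4*0)/8 = (⅛)*0 = 0)
Y(G, l) = -1 - G (Y(G, l) = (G + 6*(⅙))*(-1) = (G + 1)*(-1) = (1 + G)*(-1) = -1 - G)
(-15 + (10 + Y(-4, C)))² = (-15 + (10 + (-1 - 1*(-4))))² = (-15 + (10 + (-1 + 4)))² = (-15 + (10 + 3))² = (-15 + 13)² = (-2)² = 4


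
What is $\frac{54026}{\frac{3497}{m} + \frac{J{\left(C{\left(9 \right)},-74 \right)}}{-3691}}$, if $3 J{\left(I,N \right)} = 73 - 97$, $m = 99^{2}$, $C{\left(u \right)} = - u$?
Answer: $\frac{1954417076766}{12985835} \approx 1.505 \cdot 10^{5}$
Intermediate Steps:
$m = 9801$
$J{\left(I,N \right)} = -8$ ($J{\left(I,N \right)} = \frac{73 - 97}{3} = \frac{1}{3} \left(-24\right) = -8$)
$\frac{54026}{\frac{3497}{m} + \frac{J{\left(C{\left(9 \right)},-74 \right)}}{-3691}} = \frac{54026}{\frac{3497}{9801} - \frac{8}{-3691}} = \frac{54026}{3497 \cdot \frac{1}{9801} - - \frac{8}{3691}} = \frac{54026}{\frac{3497}{9801} + \frac{8}{3691}} = \frac{54026}{\frac{12985835}{36175491}} = 54026 \cdot \frac{36175491}{12985835} = \frac{1954417076766}{12985835}$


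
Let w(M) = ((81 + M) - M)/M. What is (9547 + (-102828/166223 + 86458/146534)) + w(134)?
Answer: 15581075879452833/1631940512494 ≈ 9547.6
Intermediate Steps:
w(M) = 81/M
(9547 + (-102828/166223 + 86458/146534)) + w(134) = (9547 + (-102828/166223 + 86458/146534)) + 81/134 = (9547 + (-102828*1/166223 + 86458*(1/146534))) + 81*(1/134) = (9547 + (-102828/166223 + 43229/73267)) + 81/134 = (9547 - 348245009/12178660541) + 81/134 = 116269323939918/12178660541 + 81/134 = 15581075879452833/1631940512494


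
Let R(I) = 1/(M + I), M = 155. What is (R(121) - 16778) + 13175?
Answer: -994427/276 ≈ -3603.0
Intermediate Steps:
R(I) = 1/(155 + I)
(R(121) - 16778) + 13175 = (1/(155 + 121) - 16778) + 13175 = (1/276 - 16778) + 13175 = -4630727/276 + 13175 = -994427/276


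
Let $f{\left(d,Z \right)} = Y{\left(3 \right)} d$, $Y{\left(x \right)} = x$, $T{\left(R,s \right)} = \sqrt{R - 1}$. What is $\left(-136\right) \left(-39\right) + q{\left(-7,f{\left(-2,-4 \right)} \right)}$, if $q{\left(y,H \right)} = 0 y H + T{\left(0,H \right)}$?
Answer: $5304 + i \approx 5304.0 + 1.0 i$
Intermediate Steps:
$T{\left(R,s \right)} = \sqrt{-1 + R}$
$f{\left(d,Z \right)} = 3 d$
$q{\left(y,H \right)} = i$ ($q{\left(y,H \right)} = 0 y H + \sqrt{-1 + 0} = 0 H + \sqrt{-1} = 0 + i = i$)
$\left(-136\right) \left(-39\right) + q{\left(-7,f{\left(-2,-4 \right)} \right)} = \left(-136\right) \left(-39\right) + i = 5304 + i$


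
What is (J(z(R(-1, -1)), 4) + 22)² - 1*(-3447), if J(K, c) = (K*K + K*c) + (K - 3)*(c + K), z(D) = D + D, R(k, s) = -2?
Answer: 3931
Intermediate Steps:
z(D) = 2*D
J(K, c) = K² + K*c + (-3 + K)*(K + c) (J(K, c) = (K² + K*c) + (-3 + K)*(K + c) = K² + K*c + (-3 + K)*(K + c))
(J(z(R(-1, -1)), 4) + 22)² - 1*(-3447) = ((-6*(-2) - 3*4 + 2*(2*(-2))² + 2*(2*(-2))*4) + 22)² - 1*(-3447) = ((-3*(-4) - 12 + 2*(-4)² + 2*(-4)*4) + 22)² + 3447 = ((12 - 12 + 2*16 - 32) + 22)² + 3447 = ((12 - 12 + 32 - 32) + 22)² + 3447 = (0 + 22)² + 3447 = 22² + 3447 = 484 + 3447 = 3931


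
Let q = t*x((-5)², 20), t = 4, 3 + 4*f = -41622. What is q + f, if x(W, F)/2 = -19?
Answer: -42233/4 ≈ -10558.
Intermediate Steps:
f = -41625/4 (f = -¾ + (¼)*(-41622) = -¾ - 20811/2 = -41625/4 ≈ -10406.)
x(W, F) = -38 (x(W, F) = 2*(-19) = -38)
q = -152 (q = 4*(-38) = -152)
q + f = -152 - 41625/4 = -42233/4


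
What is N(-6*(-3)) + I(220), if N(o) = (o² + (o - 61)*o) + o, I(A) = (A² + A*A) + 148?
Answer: 96516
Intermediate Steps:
I(A) = 148 + 2*A² (I(A) = (A² + A²) + 148 = 2*A² + 148 = 148 + 2*A²)
N(o) = o + o² + o*(-61 + o) (N(o) = (o² + (-61 + o)*o) + o = (o² + o*(-61 + o)) + o = o + o² + o*(-61 + o))
N(-6*(-3)) + I(220) = 2*(-6*(-3))*(-30 - 6*(-3)) + (148 + 2*220²) = 2*18*(-30 + 18) + (148 + 2*48400) = 2*18*(-12) + (148 + 96800) = -432 + 96948 = 96516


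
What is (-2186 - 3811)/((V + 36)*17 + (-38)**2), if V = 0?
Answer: -5997/2056 ≈ -2.9168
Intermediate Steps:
(-2186 - 3811)/((V + 36)*17 + (-38)**2) = (-2186 - 3811)/((0 + 36)*17 + (-38)**2) = -5997/(36*17 + 1444) = -5997/(612 + 1444) = -5997/2056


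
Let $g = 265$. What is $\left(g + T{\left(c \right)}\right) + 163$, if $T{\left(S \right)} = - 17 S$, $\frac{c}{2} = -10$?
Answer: $768$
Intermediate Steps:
$c = -20$ ($c = 2 \left(-10\right) = -20$)
$\left(g + T{\left(c \right)}\right) + 163 = \left(265 - -340\right) + 163 = \left(265 + 340\right) + 163 = 605 + 163 = 768$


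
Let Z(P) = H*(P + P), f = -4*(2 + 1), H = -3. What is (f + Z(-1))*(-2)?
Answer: 12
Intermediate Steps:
f = -12 (f = -4*3 = -12)
Z(P) = -6*P (Z(P) = -3*(P + P) = -6*P)
(f + Z(-1))*(-2) = (-12 - 6*(-1))*(-2) = (-12 + 6)*(-2) = -6*(-2) = 12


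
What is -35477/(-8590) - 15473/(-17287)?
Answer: 746203969/148495330 ≈ 5.0251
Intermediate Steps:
-35477/(-8590) - 15473/(-17287) = -35477*(-1/8590) - 15473*(-1/17287) = 35477/8590 + 15473/17287 = 746203969/148495330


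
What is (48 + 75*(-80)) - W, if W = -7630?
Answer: 1678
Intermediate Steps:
(48 + 75*(-80)) - W = (48 + 75*(-80)) - 1*(-7630) = (48 - 6000) + 7630 = -5952 + 7630 = 1678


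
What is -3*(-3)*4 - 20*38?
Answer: -724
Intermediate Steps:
-3*(-3)*4 - 20*38 = 9*4 - 760 = 36 - 760 = -724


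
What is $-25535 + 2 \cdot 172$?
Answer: $-25191$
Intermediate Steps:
$-25535 + 2 \cdot 172 = -25535 + 344 = -25191$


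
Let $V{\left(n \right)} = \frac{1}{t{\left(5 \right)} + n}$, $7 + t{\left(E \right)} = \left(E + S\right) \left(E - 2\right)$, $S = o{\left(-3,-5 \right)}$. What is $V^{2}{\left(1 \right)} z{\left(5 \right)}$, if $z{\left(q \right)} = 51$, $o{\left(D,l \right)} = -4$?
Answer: $\frac{17}{3} \approx 5.6667$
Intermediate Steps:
$S = -4$
$t{\left(E \right)} = -7 + \left(-4 + E\right) \left(-2 + E\right)$ ($t{\left(E \right)} = -7 + \left(E - 4\right) \left(E - 2\right) = -7 + \left(-4 + E\right) \left(-2 + E\right)$)
$V{\left(n \right)} = \frac{1}{-4 + n}$ ($V{\left(n \right)} = \frac{1}{\left(1 + 5^{2} - 30\right) + n} = \frac{1}{\left(1 + 25 - 30\right) + n} = \frac{1}{-4 + n}$)
$V^{2}{\left(1 \right)} z{\left(5 \right)} = \left(\frac{1}{-4 + 1}\right)^{2} \cdot 51 = \left(\frac{1}{-3}\right)^{2} \cdot 51 = \left(- \frac{1}{3}\right)^{2} \cdot 51 = \frac{1}{9} \cdot 51 = \frac{17}{3}$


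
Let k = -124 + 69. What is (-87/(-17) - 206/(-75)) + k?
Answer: -60098/1275 ≈ -47.136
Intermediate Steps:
k = -55
(-87/(-17) - 206/(-75)) + k = (-87/(-17) - 206/(-75)) - 55 = (-87*(-1/17) - 206*(-1/75)) - 55 = (87/17 + 206/75) - 55 = 10027/1275 - 55 = -60098/1275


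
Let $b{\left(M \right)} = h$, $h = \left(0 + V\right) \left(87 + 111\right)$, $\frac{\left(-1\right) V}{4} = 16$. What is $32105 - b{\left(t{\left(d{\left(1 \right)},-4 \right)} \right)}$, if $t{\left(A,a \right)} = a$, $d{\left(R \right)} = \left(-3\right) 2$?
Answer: $44777$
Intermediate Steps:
$d{\left(R \right)} = -6$
$V = -64$ ($V = \left(-4\right) 16 = -64$)
$h = -12672$ ($h = \left(0 - 64\right) \left(87 + 111\right) = \left(-64\right) 198 = -12672$)
$b{\left(M \right)} = -12672$
$32105 - b{\left(t{\left(d{\left(1 \right)},-4 \right)} \right)} = 32105 - -12672 = 32105 + 12672 = 44777$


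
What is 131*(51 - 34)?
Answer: 2227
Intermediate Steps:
131*(51 - 34) = 131*17 = 2227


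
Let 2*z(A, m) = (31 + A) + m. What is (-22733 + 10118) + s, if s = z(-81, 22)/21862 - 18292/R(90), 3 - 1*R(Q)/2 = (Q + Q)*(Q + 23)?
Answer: -2804261935838/222303747 ≈ -12615.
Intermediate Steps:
R(Q) = 6 - 4*Q*(23 + Q) (R(Q) = 6 - 2*(Q + Q)*(Q + 23) = 6 - 2*2*Q*(23 + Q) = 6 - 4*Q*(23 + Q))
z(A, m) = 31/2 + A/2 + m/2 (z(A, m) = ((31 + A) + m)/2 = (31 + A + m)/2 = 31/2 + A/2 + m/2)
s = 99832567/222303747 (s = (31/2 + (½)*(-81) + (½)*22)/21862 - 18292/(6 - 92*90 - 4*90²) = (31/2 - 81/2 + 11)*(1/21862) - 18292/(6 - 8280 - 4*8100) = -14*1/21862 - 18292/(6 - 8280 - 32400) = -7/10931 - 18292/(-40674) = -7/10931 - 18292*(-1/40674) = -7/10931 + 9146/20337 = 99832567/222303747 ≈ 0.44908)
(-22733 + 10118) + s = (-22733 + 10118) + 99832567/222303747 = -12615 + 99832567/222303747 = -2804261935838/222303747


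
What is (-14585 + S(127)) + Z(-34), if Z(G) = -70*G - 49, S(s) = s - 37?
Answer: -12164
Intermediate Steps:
S(s) = -37 + s
Z(G) = -49 - 70*G
(-14585 + S(127)) + Z(-34) = (-14585 + (-37 + 127)) + (-49 - 70*(-34)) = (-14585 + 90) + (-49 + 2380) = -14495 + 2331 = -12164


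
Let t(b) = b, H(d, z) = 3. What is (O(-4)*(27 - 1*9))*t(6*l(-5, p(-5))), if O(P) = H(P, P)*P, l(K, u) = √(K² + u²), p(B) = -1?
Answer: -1296*√26 ≈ -6608.3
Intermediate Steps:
O(P) = 3*P
(O(-4)*(27 - 1*9))*t(6*l(-5, p(-5))) = ((3*(-4))*(27 - 1*9))*(6*√((-5)² + (-1)²)) = (-12*(27 - 9))*(6*√(25 + 1)) = (-12*18)*(6*√26) = -1296*√26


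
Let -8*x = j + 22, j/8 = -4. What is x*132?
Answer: 165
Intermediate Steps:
j = -32 (j = 8*(-4) = -32)
x = 5/4 (x = -(-32 + 22)/8 = -⅛*(-10) = 5/4 ≈ 1.2500)
x*132 = (5/4)*132 = 165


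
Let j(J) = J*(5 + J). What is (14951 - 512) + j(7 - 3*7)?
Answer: 14565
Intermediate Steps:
(14951 - 512) + j(7 - 3*7) = (14951 - 512) + (7 - 3*7)*(5 + (7 - 3*7)) = 14439 + (7 - 21)*(5 + (7 - 21)) = 14439 - 14*(5 - 14) = 14439 - 14*(-9) = 14439 + 126 = 14565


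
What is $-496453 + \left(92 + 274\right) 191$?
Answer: $-426547$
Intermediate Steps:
$-496453 + \left(92 + 274\right) 191 = -496453 + 366 \cdot 191 = -496453 + 69906 = -426547$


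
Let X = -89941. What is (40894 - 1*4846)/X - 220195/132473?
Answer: -24579945199/11914754093 ≈ -2.0630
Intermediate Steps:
(40894 - 1*4846)/X - 220195/132473 = (40894 - 1*4846)/(-89941) - 220195/132473 = (40894 - 4846)*(-1/89941) - 220195*1/132473 = 36048*(-1/89941) - 220195/132473 = -36048/89941 - 220195/132473 = -24579945199/11914754093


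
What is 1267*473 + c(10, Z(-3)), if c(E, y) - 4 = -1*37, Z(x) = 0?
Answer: 599258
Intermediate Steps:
c(E, y) = -33 (c(E, y) = 4 - 1*37 = 4 - 37 = -33)
1267*473 + c(10, Z(-3)) = 1267*473 - 33 = 599291 - 33 = 599258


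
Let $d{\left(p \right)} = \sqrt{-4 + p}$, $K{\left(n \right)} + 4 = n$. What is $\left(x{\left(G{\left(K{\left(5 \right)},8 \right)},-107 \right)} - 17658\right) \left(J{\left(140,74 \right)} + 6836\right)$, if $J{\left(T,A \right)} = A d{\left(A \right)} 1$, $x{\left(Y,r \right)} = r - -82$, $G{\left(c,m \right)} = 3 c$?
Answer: $-120880988 - 1308542 \sqrt{70} \approx -1.3183 \cdot 10^{8}$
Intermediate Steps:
$K{\left(n \right)} = -4 + n$
$x{\left(Y,r \right)} = 82 + r$ ($x{\left(Y,r \right)} = r + 82 = 82 + r$)
$J{\left(T,A \right)} = A \sqrt{-4 + A}$ ($J{\left(T,A \right)} = A \sqrt{-4 + A} 1 = A \sqrt{-4 + A}$)
$\left(x{\left(G{\left(K{\left(5 \right)},8 \right)},-107 \right)} - 17658\right) \left(J{\left(140,74 \right)} + 6836\right) = \left(\left(82 - 107\right) - 17658\right) \left(74 \sqrt{-4 + 74} + 6836\right) = \left(-25 - 17658\right) \left(74 \sqrt{70} + 6836\right) = - 17683 \left(6836 + 74 \sqrt{70}\right) = -120880988 - 1308542 \sqrt{70}$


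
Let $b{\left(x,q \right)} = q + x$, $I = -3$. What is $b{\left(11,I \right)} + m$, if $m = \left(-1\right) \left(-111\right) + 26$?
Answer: $145$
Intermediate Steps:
$m = 137$ ($m = 111 + 26 = 137$)
$b{\left(11,I \right)} + m = \left(-3 + 11\right) + 137 = 8 + 137 = 145$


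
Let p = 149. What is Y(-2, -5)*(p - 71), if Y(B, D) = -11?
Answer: -858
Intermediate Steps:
Y(-2, -5)*(p - 71) = -11*(149 - 71) = -11*78 = -858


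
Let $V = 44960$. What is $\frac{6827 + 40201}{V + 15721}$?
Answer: $\frac{15676}{20227} \approx 0.775$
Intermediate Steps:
$\frac{6827 + 40201}{V + 15721} = \frac{6827 + 40201}{44960 + 15721} = \frac{47028}{60681} = 47028 \cdot \frac{1}{60681} = \frac{15676}{20227}$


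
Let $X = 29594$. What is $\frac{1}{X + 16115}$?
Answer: $\frac{1}{45709} \approx 2.1878 \cdot 10^{-5}$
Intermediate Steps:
$\frac{1}{X + 16115} = \frac{1}{29594 + 16115} = \frac{1}{45709}$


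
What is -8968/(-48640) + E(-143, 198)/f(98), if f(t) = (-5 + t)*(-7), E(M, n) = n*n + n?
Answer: -4190077/69440 ≈ -60.341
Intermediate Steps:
E(M, n) = n + n² (E(M, n) = n² + n = n + n²)
f(t) = 35 - 7*t
-8968/(-48640) + E(-143, 198)/f(98) = -8968/(-48640) + (198*(1 + 198))/(35 - 7*98) = -8968*(-1/48640) + (198*199)/(35 - 686) = 59/320 + 39402/(-651) = 59/320 + 39402*(-1/651) = 59/320 - 13134/217 = -4190077/69440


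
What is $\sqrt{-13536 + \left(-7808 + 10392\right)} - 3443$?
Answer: $-3443 + 74 i \sqrt{2} \approx -3443.0 + 104.65 i$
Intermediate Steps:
$\sqrt{-13536 + \left(-7808 + 10392\right)} - 3443 = \sqrt{-13536 + 2584} - 3443 = \sqrt{-10952} - 3443 = 74 i \sqrt{2} - 3443 = -3443 + 74 i \sqrt{2}$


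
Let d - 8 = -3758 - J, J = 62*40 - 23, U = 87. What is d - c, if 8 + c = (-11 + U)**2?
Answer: -11975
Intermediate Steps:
c = 5768 (c = -8 + (-11 + 87)**2 = -8 + 76**2 = -8 + 5776 = 5768)
J = 2457 (J = 2480 - 23 = 2457)
d = -6207 (d = 8 + (-3758 - 1*2457) = 8 + (-3758 - 2457) = 8 - 6215 = -6207)
d - c = -6207 - 1*5768 = -6207 - 5768 = -11975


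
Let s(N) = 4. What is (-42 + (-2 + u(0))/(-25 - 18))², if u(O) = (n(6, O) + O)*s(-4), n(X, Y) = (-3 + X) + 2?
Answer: 3326976/1849 ≈ 1799.3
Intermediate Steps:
n(X, Y) = -1 + X
u(O) = 20 + 4*O (u(O) = ((-1 + 6) + O)*4 = (5 + O)*4 = 20 + 4*O)
(-42 + (-2 + u(0))/(-25 - 18))² = (-42 + (-2 + (20 + 4*0))/(-25 - 18))² = (-42 + (-2 + (20 + 0))/(-43))² = (-42 + (-2 + 20)*(-1/43))² = (-42 + 18*(-1/43))² = (-42 - 18/43)² = (-1824/43)² = 3326976/1849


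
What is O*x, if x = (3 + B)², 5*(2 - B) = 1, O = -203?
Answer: -116928/25 ≈ -4677.1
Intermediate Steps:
B = 9/5 (B = 2 - ⅕*1 = 2 - ⅕ = 9/5 ≈ 1.8000)
x = 576/25 (x = (3 + 9/5)² = (24/5)² = 576/25 ≈ 23.040)
O*x = -203*576/25 = -116928/25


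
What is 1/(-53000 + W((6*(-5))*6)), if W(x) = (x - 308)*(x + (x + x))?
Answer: 1/210520 ≈ 4.7501e-6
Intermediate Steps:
W(x) = 3*x*(-308 + x) (W(x) = (-308 + x)*(x + 2*x) = (-308 + x)*(3*x) = 3*x*(-308 + x))
1/(-53000 + W((6*(-5))*6)) = 1/(-53000 + 3*((6*(-5))*6)*(-308 + (6*(-5))*6)) = 1/(-53000 + 3*(-30*6)*(-308 - 30*6)) = 1/(-53000 + 3*(-180)*(-308 - 180)) = 1/(-53000 + 3*(-180)*(-488)) = 1/(-53000 + 263520) = 1/210520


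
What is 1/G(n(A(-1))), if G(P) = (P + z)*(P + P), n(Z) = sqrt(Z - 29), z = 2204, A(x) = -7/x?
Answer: -sqrt(22)/(-96976*I + 44*sqrt(22)) ≈ -1.0293e-7 - 4.8367e-5*I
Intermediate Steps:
n(Z) = sqrt(-29 + Z)
G(P) = 2*P*(2204 + P) (G(P) = (P + 2204)*(P + P) = (2204 + P)*(2*P) = 2*P*(2204 + P))
1/G(n(A(-1))) = 1/(2*sqrt(-29 - 7/(-1))*(2204 + sqrt(-29 - 7/(-1)))) = 1/(2*sqrt(-29 - 7*(-1))*(2204 + sqrt(-29 - 7*(-1)))) = 1/(2*sqrt(-29 + 7)*(2204 + sqrt(-29 + 7))) = 1/(2*sqrt(-22)*(2204 + sqrt(-22))) = 1/(2*(I*sqrt(22))*(2204 + I*sqrt(22))) = 1/(2*I*sqrt(22)*(2204 + I*sqrt(22))) = -I*sqrt(22)/(44*(2204 + I*sqrt(22)))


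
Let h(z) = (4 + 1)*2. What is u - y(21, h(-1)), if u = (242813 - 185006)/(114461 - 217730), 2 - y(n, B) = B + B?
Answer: 600345/34423 ≈ 17.440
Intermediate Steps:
h(z) = 10 (h(z) = 5*2 = 10)
y(n, B) = 2 - 2*B (y(n, B) = 2 - (B + B) = 2 - 2*B)
u = -19269/34423 (u = 57807/(-103269) = 57807*(-1/103269) = -19269/34423 ≈ -0.55977)
u - y(21, h(-1)) = -19269/34423 - (2 - 2*10) = -19269/34423 - (2 - 20) = -19269/34423 - 1*(-18) = -19269/34423 + 18 = 600345/34423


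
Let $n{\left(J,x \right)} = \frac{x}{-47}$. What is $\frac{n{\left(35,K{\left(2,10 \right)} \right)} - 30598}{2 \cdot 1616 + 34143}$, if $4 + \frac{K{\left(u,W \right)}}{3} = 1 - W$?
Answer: $- \frac{1438067}{1756625} \approx -0.81865$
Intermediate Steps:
$K{\left(u,W \right)} = -9 - 3 W$ ($K{\left(u,W \right)} = -12 + 3 \left(1 - W\right) = -12 - \left(-3 + 3 W\right) = -9 - 3 W$)
$n{\left(J,x \right)} = - \frac{x}{47}$ ($n{\left(J,x \right)} = x \left(- \frac{1}{47}\right) = - \frac{x}{47}$)
$\frac{n{\left(35,K{\left(2,10 \right)} \right)} - 30598}{2 \cdot 1616 + 34143} = \frac{- \frac{-9 - 30}{47} - 30598}{2 \cdot 1616 + 34143} = \frac{- \frac{-9 - 30}{47} - 30598}{3232 + 34143} = \frac{\left(- \frac{1}{47}\right) \left(-39\right) - 30598}{37375} = \left(\frac{39}{47} - 30598\right) \frac{1}{37375} = \left(- \frac{1438067}{47}\right) \frac{1}{37375} = - \frac{1438067}{1756625}$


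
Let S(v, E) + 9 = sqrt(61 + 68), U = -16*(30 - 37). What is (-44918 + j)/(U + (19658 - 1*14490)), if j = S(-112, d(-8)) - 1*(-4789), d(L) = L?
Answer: -20069/2640 + sqrt(129)/5280 ≈ -7.5997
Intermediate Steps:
U = 112 (U = -16*(-7) = 112)
S(v, E) = -9 + sqrt(129) (S(v, E) = -9 + sqrt(61 + 68) = -9 + sqrt(129))
j = 4780 + sqrt(129) (j = (-9 + sqrt(129)) - 1*(-4789) = (-9 + sqrt(129)) + 4789 = 4780 + sqrt(129) ≈ 4791.4)
(-44918 + j)/(U + (19658 - 1*14490)) = (-44918 + (4780 + sqrt(129)))/(112 + (19658 - 1*14490)) = (-40138 + sqrt(129))/(112 + (19658 - 14490)) = (-40138 + sqrt(129))/(112 + 5168) = (-40138 + sqrt(129))/5280 = (-40138 + sqrt(129))*(1/5280) = -20069/2640 + sqrt(129)/5280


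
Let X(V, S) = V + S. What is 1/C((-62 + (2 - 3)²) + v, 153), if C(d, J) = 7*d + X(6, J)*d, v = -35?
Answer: -1/15936 ≈ -6.2751e-5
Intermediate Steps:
X(V, S) = S + V
C(d, J) = 7*d + d*(6 + J) (C(d, J) = 7*d + (J + 6)*d = 7*d + (6 + J)*d = 7*d + d*(6 + J))
1/C((-62 + (2 - 3)²) + v, 153) = 1/(((-62 + (2 - 3)²) - 35)*(13 + 153)) = 1/(((-62 + (-1)²) - 35)*166) = 1/(((-62 + 1) - 35)*166) = 1/((-61 - 35)*166) = 1/(-96*166) = 1/(-15936) = -1/15936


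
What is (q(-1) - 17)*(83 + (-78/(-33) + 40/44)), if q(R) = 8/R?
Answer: -23725/11 ≈ -2156.8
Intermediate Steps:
(q(-1) - 17)*(83 + (-78/(-33) + 40/44)) = (8/(-1) - 17)*(83 + (-78/(-33) + 40/44)) = (8*(-1) - 17)*(83 + (-78*(-1/33) + 40*(1/44))) = (-8 - 17)*(83 + (26/11 + 10/11)) = -25*(83 + 36/11) = -25*949/11 = -23725/11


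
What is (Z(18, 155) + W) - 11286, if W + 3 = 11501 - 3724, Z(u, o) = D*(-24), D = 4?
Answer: -3608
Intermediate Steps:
Z(u, o) = -96 (Z(u, o) = 4*(-24) = -96)
W = 7774 (W = -3 + (11501 - 3724) = -3 + 7777 = 7774)
(Z(18, 155) + W) - 11286 = (-96 + 7774) - 11286 = 7678 - 11286 = -3608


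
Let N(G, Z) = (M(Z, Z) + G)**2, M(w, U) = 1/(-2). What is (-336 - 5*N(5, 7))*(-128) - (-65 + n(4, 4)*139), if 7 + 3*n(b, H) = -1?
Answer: 169211/3 ≈ 56404.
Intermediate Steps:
M(w, U) = -1/2
n(b, H) = -8/3 (n(b, H) = -7/3 + (1/3)*(-1) = -7/3 - 1/3 = -8/3)
N(G, Z) = (-1/2 + G)**2
(-336 - 5*N(5, 7))*(-128) - (-65 + n(4, 4)*139) = (-336 - 5*(-1 + 2*5)**2/4)*(-128) - (-65 - 8/3*139) = (-336 - 5*(-1 + 10)**2/4)*(-128) - (-65 - 1112/3) = (-336 - 5*9**2/4)*(-128) - 1*(-1307/3) = (-336 - 5*81/4)*(-128) + 1307/3 = (-336 - 405/4)*(-128) + 1307/3 = -1749/4*(-128) + 1307/3 = 55968 + 1307/3 = 169211/3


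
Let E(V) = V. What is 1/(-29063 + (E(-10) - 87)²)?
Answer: -1/19654 ≈ -5.0880e-5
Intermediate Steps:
1/(-29063 + (E(-10) - 87)²) = 1/(-29063 + (-10 - 87)²) = 1/(-29063 + (-97)²) = 1/(-29063 + 9409) = 1/(-19654) = -1/19654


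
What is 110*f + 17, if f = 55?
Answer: 6067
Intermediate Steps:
110*f + 17 = 110*55 + 17 = 6050 + 17 = 6067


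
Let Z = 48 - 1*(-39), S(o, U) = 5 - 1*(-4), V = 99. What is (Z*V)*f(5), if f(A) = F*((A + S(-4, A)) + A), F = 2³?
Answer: 1309176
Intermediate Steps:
S(o, U) = 9 (S(o, U) = 5 + 4 = 9)
F = 8
Z = 87 (Z = 48 + 39 = 87)
f(A) = 72 + 16*A (f(A) = 8*((A + 9) + A) = 8*((9 + A) + A) = 8*(9 + 2*A) = 72 + 16*A)
(Z*V)*f(5) = (87*99)*(72 + 16*5) = 8613*(72 + 80) = 8613*152 = 1309176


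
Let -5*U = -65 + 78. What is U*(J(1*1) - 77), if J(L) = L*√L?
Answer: 988/5 ≈ 197.60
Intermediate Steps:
J(L) = L^(3/2)
U = -13/5 (U = -(-65 + 78)/5 = -⅕*13 = -13/5 ≈ -2.6000)
U*(J(1*1) - 77) = -13*((1*1)^(3/2) - 77)/5 = -13*(1^(3/2) - 77)/5 = -13*(1 - 77)/5 = -13/5*(-76) = 988/5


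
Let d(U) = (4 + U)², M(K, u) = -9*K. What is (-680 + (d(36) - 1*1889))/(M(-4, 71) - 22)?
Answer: -969/14 ≈ -69.214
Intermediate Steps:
(-680 + (d(36) - 1*1889))/(M(-4, 71) - 22) = (-680 + ((4 + 36)² - 1*1889))/(-9*(-4) - 22) = (-680 + (40² - 1889))/(36 - 22) = (-680 + (1600 - 1889))/14 = (-680 - 289)*(1/14) = -969*1/14 = -969/14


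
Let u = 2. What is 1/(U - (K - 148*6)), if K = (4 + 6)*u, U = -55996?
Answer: -1/55128 ≈ -1.8140e-5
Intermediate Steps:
K = 20 (K = (4 + 6)*2 = 10*2 = 20)
1/(U - (K - 148*6)) = 1/(-55996 - (20 - 148*6)) = 1/(-55996 - (20 - 888)) = 1/(-55996 - 1*(-868)) = 1/(-55996 + 868) = 1/(-55128) = -1/55128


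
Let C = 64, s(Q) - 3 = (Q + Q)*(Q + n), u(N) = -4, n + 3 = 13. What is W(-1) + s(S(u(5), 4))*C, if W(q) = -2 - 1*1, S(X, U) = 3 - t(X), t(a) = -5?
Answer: 18621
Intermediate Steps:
n = 10 (n = -3 + 13 = 10)
S(X, U) = 8 (S(X, U) = 3 - 1*(-5) = 3 + 5 = 8)
s(Q) = 3 + 2*Q*(10 + Q) (s(Q) = 3 + (Q + Q)*(Q + 10) = 3 + (2*Q)*(10 + Q) = 3 + 2*Q*(10 + Q))
W(q) = -3 (W(q) = -2 - 1 = -3)
W(-1) + s(S(u(5), 4))*C = -3 + (3 + 2*8² + 20*8)*64 = -3 + (3 + 2*64 + 160)*64 = -3 + (3 + 128 + 160)*64 = -3 + 291*64 = -3 + 18624 = 18621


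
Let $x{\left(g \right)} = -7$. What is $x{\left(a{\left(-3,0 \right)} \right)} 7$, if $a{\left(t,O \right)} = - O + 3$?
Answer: $-49$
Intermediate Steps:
$a{\left(t,O \right)} = 3 - O$
$x{\left(a{\left(-3,0 \right)} \right)} 7 = \left(-7\right) 7 = -49$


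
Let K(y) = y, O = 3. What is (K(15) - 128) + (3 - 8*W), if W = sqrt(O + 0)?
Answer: -110 - 8*sqrt(3) ≈ -123.86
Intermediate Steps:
W = sqrt(3) (W = sqrt(3 + 0) = sqrt(3) ≈ 1.7320)
(K(15) - 128) + (3 - 8*W) = (15 - 128) + (3 - 8*sqrt(3)) = -113 + (3 - 8*sqrt(3)) = -110 - 8*sqrt(3)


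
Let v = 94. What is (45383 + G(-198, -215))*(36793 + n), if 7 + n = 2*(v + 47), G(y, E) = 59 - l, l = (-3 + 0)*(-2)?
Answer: 1684221648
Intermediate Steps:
l = 6 (l = -3*(-2) = 6)
G(y, E) = 53 (G(y, E) = 59 - 1*6 = 59 - 6 = 53)
n = 275 (n = -7 + 2*(94 + 47) = -7 + 2*141 = -7 + 282 = 275)
(45383 + G(-198, -215))*(36793 + n) = (45383 + 53)*(36793 + 275) = 45436*37068 = 1684221648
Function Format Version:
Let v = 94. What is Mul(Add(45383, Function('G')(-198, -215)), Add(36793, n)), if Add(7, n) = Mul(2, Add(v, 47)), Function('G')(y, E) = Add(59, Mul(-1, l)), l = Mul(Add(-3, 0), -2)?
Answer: 1684221648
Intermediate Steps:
l = 6 (l = Mul(-3, -2) = 6)
Function('G')(y, E) = 53 (Function('G')(y, E) = Add(59, Mul(-1, 6)) = Add(59, -6) = 53)
n = 275 (n = Add(-7, Mul(2, Add(94, 47))) = Add(-7, Mul(2, 141)) = Add(-7, 282) = 275)
Mul(Add(45383, Function('G')(-198, -215)), Add(36793, n)) = Mul(Add(45383, 53), Add(36793, 275)) = Mul(45436, 37068) = 1684221648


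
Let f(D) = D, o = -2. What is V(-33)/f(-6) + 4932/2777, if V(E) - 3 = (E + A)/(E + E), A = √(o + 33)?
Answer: 39745/33324 + √31/396 ≈ 1.2067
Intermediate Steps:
A = √31 (A = √(-2 + 33) = √31 ≈ 5.5678)
V(E) = 3 + (E + √31)/(2*E) (V(E) = 3 + (E + √31)/(E + E) = 3 + (E + √31)/((2*E)) = 3 + (E + √31)*(1/(2*E)) = 3 + (E + √31)/(2*E))
V(-33)/f(-6) + 4932/2777 = ((½)*(√31 + 7*(-33))/(-33))/(-6) + 4932/2777 = ((½)*(-1/33)*(√31 - 231))*(-⅙) + 4932*(1/2777) = ((½)*(-1/33)*(-231 + √31))*(-⅙) + 4932/2777 = (7/2 - √31/66)*(-⅙) + 4932/2777 = (-7/12 + √31/396) + 4932/2777 = 39745/33324 + √31/396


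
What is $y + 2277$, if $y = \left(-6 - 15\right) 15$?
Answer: $1962$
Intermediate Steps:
$y = -315$ ($y = \left(-21\right) 15 = -315$)
$y + 2277 = -315 + 2277 = 1962$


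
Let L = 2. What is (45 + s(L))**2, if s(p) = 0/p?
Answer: 2025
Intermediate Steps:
s(p) = 0
(45 + s(L))**2 = (45 + 0)**2 = 45**2 = 2025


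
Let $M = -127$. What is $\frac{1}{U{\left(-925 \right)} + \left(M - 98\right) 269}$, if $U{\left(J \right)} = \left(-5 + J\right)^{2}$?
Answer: $\frac{1}{804375} \approx 1.2432 \cdot 10^{-6}$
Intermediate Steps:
$\frac{1}{U{\left(-925 \right)} + \left(M - 98\right) 269} = \frac{1}{\left(-5 - 925\right)^{2} + \left(-127 - 98\right) 269} = \frac{1}{\left(-930\right)^{2} - 60525} = \frac{1}{864900 - 60525} = \frac{1}{804375}$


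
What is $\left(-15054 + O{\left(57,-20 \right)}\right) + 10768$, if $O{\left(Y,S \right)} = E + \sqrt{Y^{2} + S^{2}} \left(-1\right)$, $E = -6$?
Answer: $-4292 - \sqrt{3649} \approx -4352.4$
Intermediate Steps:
$O{\left(Y,S \right)} = -6 - \sqrt{S^{2} + Y^{2}}$ ($O{\left(Y,S \right)} = -6 + \sqrt{Y^{2} + S^{2}} \left(-1\right) = -6 + \sqrt{S^{2} + Y^{2}} \left(-1\right) = -6 - \sqrt{S^{2} + Y^{2}}$)
$\left(-15054 + O{\left(57,-20 \right)}\right) + 10768 = \left(-15054 - \left(6 + \sqrt{\left(-20\right)^{2} + 57^{2}}\right)\right) + 10768 = \left(-15054 - \left(6 + \sqrt{400 + 3249}\right)\right) + 10768 = \left(-15054 - \left(6 + \sqrt{3649}\right)\right) + 10768 = \left(-15060 - \sqrt{3649}\right) + 10768 = -4292 - \sqrt{3649}$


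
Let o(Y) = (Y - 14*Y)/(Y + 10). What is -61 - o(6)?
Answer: -449/8 ≈ -56.125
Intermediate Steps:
o(Y) = -13*Y/(10 + Y) (o(Y) = (-13*Y)/(10 + Y) = -13*Y/(10 + Y))
-61 - o(6) = -61 - (-13)*6/(10 + 6) = -61 - (-13)*6/16 = -61 - 1*(-39/8) = -61 + 39/8 = -449/8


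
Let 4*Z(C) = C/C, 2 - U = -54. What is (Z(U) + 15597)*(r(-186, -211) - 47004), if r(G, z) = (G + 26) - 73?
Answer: -2947069193/4 ≈ -7.3677e+8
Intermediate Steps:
U = 56 (U = 2 - 1*(-54) = 2 + 54 = 56)
Z(C) = 1/4 (Z(C) = (C/C)/4 = (1/4)*1 = 1/4)
r(G, z) = -47 + G (r(G, z) = (26 + G) - 73 = -47 + G)
(Z(U) + 15597)*(r(-186, -211) - 47004) = (1/4 + 15597)*((-47 - 186) - 47004) = 62389*(-233 - 47004)/4 = (62389/4)*(-47237) = -2947069193/4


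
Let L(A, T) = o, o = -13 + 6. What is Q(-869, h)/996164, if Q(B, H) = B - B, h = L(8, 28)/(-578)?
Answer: 0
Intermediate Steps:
o = -7
L(A, T) = -7
h = 7/578 (h = -7/(-578) = -7*(-1/578) = 7/578 ≈ 0.012111)
Q(B, H) = 0
Q(-869, h)/996164 = 0/996164 = 0*(1/996164) = 0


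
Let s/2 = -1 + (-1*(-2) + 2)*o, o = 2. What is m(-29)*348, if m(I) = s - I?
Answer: 14964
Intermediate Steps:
s = 14 (s = 2*(-1 + (-1*(-2) + 2)*2) = 2*(-1 + (2 + 2)*2) = 2*(-1 + 4*2) = 2*(-1 + 8) = 2*7 = 14)
m(I) = 14 - I
m(-29)*348 = (14 - 1*(-29))*348 = (14 + 29)*348 = 43*348 = 14964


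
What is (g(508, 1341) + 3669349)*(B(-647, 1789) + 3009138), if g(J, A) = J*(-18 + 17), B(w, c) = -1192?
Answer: 11035675610586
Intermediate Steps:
g(J, A) = -J (g(J, A) = J*(-1) = -J)
(g(508, 1341) + 3669349)*(B(-647, 1789) + 3009138) = (-1*508 + 3669349)*(-1192 + 3009138) = (-508 + 3669349)*3007946 = 3668841*3007946 = 11035675610586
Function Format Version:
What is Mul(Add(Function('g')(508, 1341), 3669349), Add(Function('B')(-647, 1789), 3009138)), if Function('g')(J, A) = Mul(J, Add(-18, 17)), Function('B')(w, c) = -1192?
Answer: 11035675610586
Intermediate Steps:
Function('g')(J, A) = Mul(-1, J) (Function('g')(J, A) = Mul(J, -1) = Mul(-1, J))
Mul(Add(Function('g')(508, 1341), 3669349), Add(Function('B')(-647, 1789), 3009138)) = Mul(Add(Mul(-1, 508), 3669349), Add(-1192, 3009138)) = Mul(Add(-508, 3669349), 3007946) = Mul(3668841, 3007946) = 11035675610586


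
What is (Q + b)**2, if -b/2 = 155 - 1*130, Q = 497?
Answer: 199809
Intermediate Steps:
b = -50 (b = -2*(155 - 1*130) = -2*(155 - 130) = -2*25 = -50)
(Q + b)**2 = (497 - 50)**2 = 447**2 = 199809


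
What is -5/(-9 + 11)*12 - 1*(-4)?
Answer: -26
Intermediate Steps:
-5/(-9 + 11)*12 - 1*(-4) = -5/2*12 + 4 = -30 + 4 = -26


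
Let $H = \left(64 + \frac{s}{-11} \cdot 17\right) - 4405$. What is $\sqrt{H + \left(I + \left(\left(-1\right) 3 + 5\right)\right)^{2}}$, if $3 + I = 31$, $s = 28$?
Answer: $\frac{i \sqrt{421597}}{11} \approx 59.028 i$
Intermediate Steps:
$I = 28$ ($I = -3 + 31 = 28$)
$H = - \frac{48227}{11}$ ($H = \left(64 + \frac{28}{-11} \cdot 17\right) - 4405 = \left(64 + 28 \left(- \frac{1}{11}\right) 17\right) - 4405 = \left(64 - \frac{476}{11}\right) - 4405 = \frac{228}{11} - 4405 = - \frac{48227}{11} \approx -4384.3$)
$\sqrt{H + \left(I + \left(\left(-1\right) 3 + 5\right)\right)^{2}} = \sqrt{- \frac{48227}{11} + \left(28 + \left(\left(-1\right) 3 + 5\right)\right)^{2}} = \sqrt{- \frac{48227}{11} + \left(28 + \left(-3 + 5\right)\right)^{2}} = \sqrt{- \frac{48227}{11} + \left(28 + 2\right)^{2}} = \sqrt{- \frac{48227}{11} + 30^{2}} = \sqrt{- \frac{48227}{11} + 900} = \sqrt{- \frac{38327}{11}} = \frac{i \sqrt{421597}}{11}$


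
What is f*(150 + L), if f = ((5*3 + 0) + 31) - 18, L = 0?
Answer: 4200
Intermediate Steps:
f = 28 (f = ((15 + 0) + 31) - 18 = (15 + 31) - 18 = 46 - 18 = 28)
f*(150 + L) = 28*(150 + 0) = 28*150 = 4200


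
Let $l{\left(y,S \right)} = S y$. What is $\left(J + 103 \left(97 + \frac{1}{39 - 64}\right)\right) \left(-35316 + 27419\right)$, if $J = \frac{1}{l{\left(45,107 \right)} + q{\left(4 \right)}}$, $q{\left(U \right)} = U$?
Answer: $- \frac{9501428696521}{120475} \approx -7.8866 \cdot 10^{7}$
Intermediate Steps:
$J = \frac{1}{4819}$ ($J = \frac{1}{107 \cdot 45 + 4} = \frac{1}{4815 + 4} = \frac{1}{4819} \approx 0.00020751$)
$\left(J + 103 \left(97 + \frac{1}{39 - 64}\right)\right) \left(-35316 + 27419\right) = \left(\frac{1}{4819} + 103 \left(97 + \frac{1}{39 - 64}\right)\right) \left(-35316 + 27419\right) = \left(\frac{1}{4819} + 103 \left(97 + \frac{1}{-25}\right)\right) \left(-7897\right) = \left(\frac{1}{4819} + 103 \left(97 - \frac{1}{25}\right)\right) \left(-7897\right) = \left(\frac{1}{4819} + 103 \cdot \frac{2424}{25}\right) \left(-7897\right) = \left(\frac{1}{4819} + \frac{249672}{25}\right) \left(-7897\right) = \frac{1203169393}{120475} \left(-7897\right) = - \frac{9501428696521}{120475}$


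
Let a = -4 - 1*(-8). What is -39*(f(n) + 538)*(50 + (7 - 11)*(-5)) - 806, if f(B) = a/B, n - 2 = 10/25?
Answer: -1474096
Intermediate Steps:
n = 12/5 (n = 2 + 10/25 = 2 + 10*(1/25) = 2 + 2/5 = 12/5 ≈ 2.4000)
a = 4 (a = -4 + 8 = 4)
f(B) = 4/B
-39*(f(n) + 538)*(50 + (7 - 11)*(-5)) - 806 = -39*(4/(12/5) + 538)*(50 + (7 - 11)*(-5)) - 806 = -39*(4*(5/12) + 538)*(50 - 4*(-5)) - 806 = -39*(5/3 + 538)*(50 + 20) - 806 = -21047*70 - 806 = -39*113330/3 - 806 = -1473290 - 806 = -1474096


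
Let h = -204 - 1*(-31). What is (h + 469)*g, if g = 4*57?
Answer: 67488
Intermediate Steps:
h = -173 (h = -204 + 31 = -173)
g = 228
(h + 469)*g = (-173 + 469)*228 = 296*228 = 67488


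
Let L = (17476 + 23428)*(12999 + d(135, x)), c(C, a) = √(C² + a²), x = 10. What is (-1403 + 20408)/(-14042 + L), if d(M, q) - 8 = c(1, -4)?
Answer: 5055560777715/141524906225238562 - 194345130*√17/70762453112619281 ≈ 3.5711e-5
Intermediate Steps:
d(M, q) = 8 + √17 (d(M, q) = 8 + √(1² + (-4)²) = 8 + √(1 + 16) = 8 + √17)
L = 532038328 + 40904*√17 (L = (17476 + 23428)*(12999 + (8 + √17)) = 40904*(13007 + √17) = 532038328 + 40904*√17 ≈ 5.3221e+8)
(-1403 + 20408)/(-14042 + L) = (-1403 + 20408)/(-14042 + (532038328 + 40904*√17)) = 19005/(532024286 + 40904*√17)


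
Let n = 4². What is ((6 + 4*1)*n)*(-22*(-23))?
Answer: 80960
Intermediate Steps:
n = 16
((6 + 4*1)*n)*(-22*(-23)) = ((6 + 4*1)*16)*(-22*(-23)) = ((6 + 4)*16)*506 = (10*16)*506 = 160*506 = 80960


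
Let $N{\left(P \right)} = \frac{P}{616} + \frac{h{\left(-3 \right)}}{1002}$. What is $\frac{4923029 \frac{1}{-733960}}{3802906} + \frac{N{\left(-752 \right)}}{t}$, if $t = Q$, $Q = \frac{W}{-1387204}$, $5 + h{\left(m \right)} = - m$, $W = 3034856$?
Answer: $\frac{3261474600798899012257}{5835344438297254433520} \approx 0.55892$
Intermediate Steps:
$h{\left(m \right)} = -5 - m$
$N{\left(P \right)} = - \frac{1}{501} + \frac{P}{616}$ ($N{\left(P \right)} = \frac{P}{616} + \frac{-5 - -3}{1002} = P \frac{1}{616} + \left(-5 + 3\right) \frac{1}{1002} = \frac{P}{616} - \frac{1}{501} = - \frac{1}{501} + \frac{P}{616}$)
$Q = - \frac{758714}{346801}$ ($Q = \frac{3034856}{-1387204} = 3034856 \left(- \frac{1}{1387204}\right) = - \frac{758714}{346801} \approx -2.1878$)
$t = - \frac{758714}{346801} \approx -2.1878$
$\frac{4923029 \frac{1}{-733960}}{3802906} + \frac{N{\left(-752 \right)}}{t} = \frac{4923029 \frac{1}{-733960}}{3802906} + \frac{- \frac{1}{501} + \frac{1}{616} \left(-752\right)}{- \frac{758714}{346801}} = 4923029 \left(- \frac{1}{733960}\right) \frac{1}{3802906} + \left(- \frac{1}{501} - \frac{94}{77}\right) \left(- \frac{346801}{758714}\right) = \left(- \frac{4923029}{733960}\right) \frac{1}{3802906} - - \frac{2336992853}{4181272854} = - \frac{4923029}{2791180887760} + \frac{2336992853}{4181272854} = \frac{3261474600798899012257}{5835344438297254433520}$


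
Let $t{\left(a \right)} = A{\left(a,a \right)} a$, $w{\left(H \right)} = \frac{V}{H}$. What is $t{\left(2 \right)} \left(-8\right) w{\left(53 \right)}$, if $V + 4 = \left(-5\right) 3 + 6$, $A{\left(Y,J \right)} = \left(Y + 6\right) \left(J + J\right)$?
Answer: $\frac{6656}{53} \approx 125.58$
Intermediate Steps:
$A{\left(Y,J \right)} = 2 J \left(6 + Y\right)$ ($A{\left(Y,J \right)} = \left(6 + Y\right) 2 J = 2 J \left(6 + Y\right)$)
$V = -13$ ($V = -4 + \left(\left(-5\right) 3 + 6\right) = -4 + \left(-15 + 6\right) = -4 - 9 = -13$)
$w{\left(H \right)} = - \frac{13}{H}$
$t{\left(a \right)} = 2 a^{2} \left(6 + a\right)$ ($t{\left(a \right)} = 2 a \left(6 + a\right) a = 2 a^{2} \left(6 + a\right)$)
$t{\left(2 \right)} \left(-8\right) w{\left(53 \right)} = 2 \cdot 2^{2} \left(6 + 2\right) \left(-8\right) \left(- \frac{13}{53}\right) = 2 \cdot 4 \cdot 8 \left(-8\right) \left(\left(-13\right) \frac{1}{53}\right) = 64 \left(-8\right) \left(- \frac{13}{53}\right) = \left(-512\right) \left(- \frac{13}{53}\right) = \frac{6656}{53}$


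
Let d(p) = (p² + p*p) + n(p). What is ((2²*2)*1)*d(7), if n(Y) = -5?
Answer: 744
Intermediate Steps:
d(p) = -5 + 2*p² (d(p) = (p² + p*p) - 5 = (p² + p²) - 5 = 2*p² - 5 = -5 + 2*p²)
((2²*2)*1)*d(7) = ((2²*2)*1)*(-5 + 2*7²) = ((4*2)*1)*(-5 + 2*49) = (8*1)*(-5 + 98) = 8*93 = 744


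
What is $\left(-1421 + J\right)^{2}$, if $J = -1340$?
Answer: $7623121$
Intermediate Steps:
$\left(-1421 + J\right)^{2} = \left(-1421 - 1340\right)^{2} = \left(-2761\right)^{2} = 7623121$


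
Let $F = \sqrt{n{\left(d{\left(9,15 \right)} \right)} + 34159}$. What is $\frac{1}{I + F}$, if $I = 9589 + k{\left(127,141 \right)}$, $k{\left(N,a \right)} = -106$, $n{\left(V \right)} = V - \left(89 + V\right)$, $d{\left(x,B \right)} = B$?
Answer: $\frac{9483}{89893219} - \frac{\sqrt{34070}}{89893219} \approx 0.00010344$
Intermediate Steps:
$n{\left(V \right)} = -89$
$F = \sqrt{34070}$ ($F = \sqrt{-89 + 34159} = \sqrt{34070} \approx 184.58$)
$I = 9483$ ($I = 9589 - 106 = 9483$)
$\frac{1}{I + F} = \frac{1}{9483 + \sqrt{34070}}$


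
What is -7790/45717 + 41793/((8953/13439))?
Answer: 3668166202027/58472043 ≈ 62734.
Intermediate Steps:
-7790/45717 + 41793/((8953/13439)) = -7790*1/45717 + 41793/((8953*(1/13439))) = -7790/45717 + 41793/(8953/13439) = -7790/45717 + 41793*(13439/8953) = -7790/45717 + 561656127/8953 = 3668166202027/58472043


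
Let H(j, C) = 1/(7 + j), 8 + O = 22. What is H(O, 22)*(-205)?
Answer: -205/21 ≈ -9.7619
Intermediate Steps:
O = 14 (O = -8 + 22 = 14)
H(O, 22)*(-205) = -205/(7 + 14) = -205/21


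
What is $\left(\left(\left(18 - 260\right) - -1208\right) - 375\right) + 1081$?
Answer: $1672$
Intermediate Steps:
$\left(\left(\left(18 - 260\right) - -1208\right) - 375\right) + 1081 = \left(\left(\left(18 - 260\right) + 1208\right) - 375\right) + 1081 = \left(\left(-242 + 1208\right) - 375\right) + 1081 = \left(966 - 375\right) + 1081 = 591 + 1081 = 1672$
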